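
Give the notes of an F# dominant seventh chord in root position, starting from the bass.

F#, A#, C#, E

F# dominant seventh is F#–A#–C#–E. Root position puts the root (F#) in the bass, with the remaining tones above: F#, A#, C#, E.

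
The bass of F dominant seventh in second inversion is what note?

The fifth of F dominant seventh (F–A–C–Eb) is C; that is the bass in second inversion.

C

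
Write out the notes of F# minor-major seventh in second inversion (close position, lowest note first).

C#, E#, F#, A

The chord tones are F#–A–C#–E#. With the fifth (C#) lowest for second inversion: C#, E#, F#, A.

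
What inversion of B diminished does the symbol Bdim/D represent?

first inversion

Bdim/D means B diminished with D in the bass. D is the third of B diminished (B–D–F), so this is first inversion.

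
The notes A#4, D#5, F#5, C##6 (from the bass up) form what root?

D#

Reordering A#, D#, F#, C## into stacked thirds gives D#–F#–A#–C##; the bottom of that stack, D#, is the root.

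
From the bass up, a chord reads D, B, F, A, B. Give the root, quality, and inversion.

The pitch classes D, B, F, A arrange in thirds as B–D–F–A: a B half-diminished seventh chord.
The lowest note is D, the third of the chord, so this is first inversion (figured bass 6/5).

B half-diminished seventh, first inversion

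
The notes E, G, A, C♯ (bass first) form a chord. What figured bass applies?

4/3

The notes E, G, A, C# stack in thirds as A–C#–E–G — an A dominant seventh chord. The bass E is the fifth, so this is second inversion: figured 4/3.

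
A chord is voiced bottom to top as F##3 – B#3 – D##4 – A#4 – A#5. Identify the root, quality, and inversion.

The distinct note names are F##, B#, D##, A#. Stacked in thirds they read B#–D##–F##–A#, which is a dominant seventh chord on B#.
F## is the fifth of B# dominant seventh; fifth in the bass means second inversion (figured bass 4/3).

B# dominant seventh, second inversion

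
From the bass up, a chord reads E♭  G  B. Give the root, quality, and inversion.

Reducing to letter names: Eb, G, B. These stack in thirds as Eb–G–B — an Eb augmented triad.
Eb is the root of Eb augmented; root in the bass means root position (figured bass 5/3).

Eb augmented, root position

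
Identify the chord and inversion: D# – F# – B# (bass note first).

B# diminished, first inversion

The pitch classes D#, F#, B# arrange in thirds as B#–D#–F#: a B# diminished triad.
D# is the third of B# diminished; third in the bass means first inversion (figured bass 6).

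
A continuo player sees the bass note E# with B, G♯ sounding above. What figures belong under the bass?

5/3

The notes E#, B, G# stack in thirds as E#–G#–B — an E# diminished triad. The bass E# is the root, so this is root position: figured 5/3.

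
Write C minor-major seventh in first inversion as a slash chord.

Cm(maj7)/Eb

First inversion of C minor-major seventh has the third (Eb) in the bass. As a slash chord: Cm(maj7)/Eb.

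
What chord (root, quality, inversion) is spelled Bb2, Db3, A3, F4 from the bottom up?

Bb minor-major seventh, root position

Reducing to letter names: Bb, Db, A, F. These stack in thirds as Bb–Db–F–A — a Bb minor-major seventh chord.
With the root (Bb) in the bass, the chord is in root position (figured bass 7).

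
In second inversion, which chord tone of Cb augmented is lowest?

The fifth of Cb augmented (Cb–Eb–G) is G; that is the bass in second inversion.

G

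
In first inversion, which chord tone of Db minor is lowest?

Db minor is Db–Fb–Ab. First inversion places the third in the bass: Fb.

Fb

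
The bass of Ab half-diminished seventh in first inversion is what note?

In first inversion the third is lowest. For Ab half-diminished seventh (Ab–Cb–Ebb–Gb) that is Cb.

Cb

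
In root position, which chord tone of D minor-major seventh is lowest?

D

D minor-major seventh is D–F–A–C#. Root position places the root in the bass: D.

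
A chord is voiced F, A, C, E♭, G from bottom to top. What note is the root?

F, A, C, Eb, G are the tones of an F dominant ninth chord (F–A–C–Eb–G), making F the root.

F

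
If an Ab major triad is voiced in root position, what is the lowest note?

Ab

The root of Ab major (Ab–C–Eb) is Ab; that is the bass in root position.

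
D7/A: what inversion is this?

D7/A means D dominant seventh with A in the bass. A is the fifth of D dominant seventh (D–F#–A–C), so this is second inversion.

second inversion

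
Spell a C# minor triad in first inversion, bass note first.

E, G#, C#

The chord tones are C#–E–G#. With the third (E) lowest for first inversion: E, G#, C#.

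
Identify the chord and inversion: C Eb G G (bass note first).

The pitch classes C, Eb, G arrange in thirds as C–Eb–G: a C minor triad.
With the root (C) in the bass, the chord is in root position (figured bass 5/3).

C minor, root position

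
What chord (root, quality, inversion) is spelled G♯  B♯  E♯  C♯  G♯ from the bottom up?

C# major seventh, second inversion

The pitch classes G#, B#, E#, C# arrange in thirds as C#–E#–G#–B#: a C# major seventh chord.
With the fifth (G#) in the bass, the chord is in second inversion (figured bass 4/3).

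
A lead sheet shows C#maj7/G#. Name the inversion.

second inversion

C#maj7/G# means C# major seventh with G# in the bass. G# is the fifth of C# major seventh (C#–E#–G#–B#), so this is second inversion.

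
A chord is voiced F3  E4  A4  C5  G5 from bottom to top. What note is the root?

F

Reordering F, E, A, C, G into stacked thirds gives F–A–C–E–G; the bottom of that stack, F, is the root.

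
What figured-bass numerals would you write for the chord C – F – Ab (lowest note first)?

The notes C, F, Ab stack in thirds as F–Ab–C — an F minor triad. The bass C is the fifth, so this is second inversion: figured 6/4.

6/4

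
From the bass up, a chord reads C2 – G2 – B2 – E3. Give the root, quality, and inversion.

The distinct note names are C, G, B, E. Stacked in thirds they read C–E–G–B, which is a major seventh chord on C.
C is the root of C major seventh; root in the bass means root position (figured bass 7).

C major seventh, root position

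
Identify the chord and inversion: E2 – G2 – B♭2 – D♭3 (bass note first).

E diminished seventh, root position

Reducing to letter names: E, G, Bb, Db. These stack in thirds as E–G–Bb–Db — an E diminished seventh chord.
E is the root of E diminished seventh; root in the bass means root position (figured bass 7).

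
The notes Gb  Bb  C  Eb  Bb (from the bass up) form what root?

Gb, Bb, C, Eb are the tones of a C half-diminished seventh chord (C–Eb–Gb–Bb), making C the root.

C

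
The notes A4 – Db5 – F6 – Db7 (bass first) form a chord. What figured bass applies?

The notes A, Db, F stack in thirds as Db–F–A — a Db augmented triad. The bass A is the fifth, so this is second inversion: figured 6/4.

6/4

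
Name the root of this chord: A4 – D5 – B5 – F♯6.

The distinct letter names are A, D, B, F#. Arranged as a stack of thirds they read B–D–F#–A, so B is the root (a B minor seventh chord).

B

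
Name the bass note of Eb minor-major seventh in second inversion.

In second inversion the fifth is lowest. For Eb minor-major seventh (Eb–Gb–Bb–D) that is Bb.

Bb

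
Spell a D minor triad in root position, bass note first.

D, F, A

D minor is D–F–A. Root position puts the root (D) in the bass, with the remaining tones above: D, F, A.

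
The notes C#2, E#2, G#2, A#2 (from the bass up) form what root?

C#, E#, G#, A# are the tones of an A# minor seventh chord (A#–C#–E#–G#), making A# the root.

A#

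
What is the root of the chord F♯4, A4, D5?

D

F#, A, D are the tones of a D major triad (D–F#–A), making D the root.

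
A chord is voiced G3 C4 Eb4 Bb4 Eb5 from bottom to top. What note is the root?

Reordering G, C, Eb, Bb into stacked thirds gives C–Eb–G–Bb; the bottom of that stack, C, is the root.

C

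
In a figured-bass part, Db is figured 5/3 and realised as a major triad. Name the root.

The figures 5/3 mean the root of the chord is in the bass. If Db is the root of a major triad, the root is Db (chord tones Db–F–Ab).

Db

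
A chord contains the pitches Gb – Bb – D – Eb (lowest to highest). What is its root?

Gb, Bb, D, Eb are the tones of an Eb minor-major seventh chord (Eb–Gb–Bb–D), making Eb the root.

Eb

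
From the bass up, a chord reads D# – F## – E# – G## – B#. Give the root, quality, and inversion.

E# dominant ninth, third inversion

The distinct note names are D#, F##, E#, G##, B#. Stacked in thirds they read E#–G##–B#–D#–F##, which is a dominant ninth chord on E#.
D# is the seventh of E# dominant ninth; seventh in the bass means third inversion.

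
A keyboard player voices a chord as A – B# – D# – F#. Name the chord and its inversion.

B# diminished seventh, third inversion

The distinct note names are A, B#, D#, F#. Stacked in thirds they read B#–D#–F#–A, which is a diminished seventh chord on B#.
With the seventh (A) in the bass, the chord is in third inversion (figured bass 4/2).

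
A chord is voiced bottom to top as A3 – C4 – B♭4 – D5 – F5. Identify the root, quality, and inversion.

Bb major ninth, third inversion

The distinct note names are A, C, Bb, D, F. Stacked in thirds they read Bb–D–F–A–C, which is a major ninth chord on Bb.
The lowest note is A, the seventh of the chord, so this is third inversion.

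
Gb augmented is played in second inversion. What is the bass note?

The fifth of Gb augmented (Gb–Bb–D) is D; that is the bass in second inversion.

D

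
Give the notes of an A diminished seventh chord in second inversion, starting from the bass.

A diminished seventh is A–C–Eb–Gb. Second inversion puts the fifth (Eb) in the bass, with the remaining tones above: Eb, Gb, A, C.

Eb, Gb, A, C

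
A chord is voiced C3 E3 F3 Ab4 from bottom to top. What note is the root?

F

C, E, F, Ab are the tones of an F minor-major seventh chord (F–Ab–C–E), making F the root.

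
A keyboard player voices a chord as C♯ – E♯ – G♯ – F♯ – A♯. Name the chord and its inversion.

F# major ninth, second inversion

The distinct note names are C#, E#, G#, F#, A#. Stacked in thirds they read F#–A#–C#–E#–G#, which is a major ninth chord on F#.
With the fifth (C#) in the bass, the chord is in second inversion.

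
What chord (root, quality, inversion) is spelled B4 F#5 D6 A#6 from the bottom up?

B minor-major seventh, root position

The distinct note names are B, F#, D, A#. Stacked in thirds they read B–D–F#–A#, which is a minor-major seventh chord on B.
The lowest note is B, the root of the chord, so this is root position (figured bass 7).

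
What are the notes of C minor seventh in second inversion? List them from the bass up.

The chord tones are C–Eb–G–Bb. With the fifth (G) lowest for second inversion: G, Bb, C, Eb.

G, Bb, C, Eb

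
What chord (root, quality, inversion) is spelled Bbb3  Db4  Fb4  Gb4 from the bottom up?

The pitch classes Bbb, Db, Fb, Gb arrange in thirds as Gb–Bbb–Db–Fb: a Gb minor seventh chord.
The lowest note is Bbb, the third of the chord, so this is first inversion (figured bass 6/5).

Gb minor seventh, first inversion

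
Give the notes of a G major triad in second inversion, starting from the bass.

G major is G–B–D. Second inversion puts the fifth (D) in the bass, with the remaining tones above: D, G, B.

D, G, B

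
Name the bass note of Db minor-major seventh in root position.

In root position the root is lowest. For Db minor-major seventh (Db–Fb–Ab–C) that is Db.

Db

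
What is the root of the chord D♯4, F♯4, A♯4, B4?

The distinct letter names are D#, F#, A#, B. Arranged as a stack of thirds they read B–D#–F#–A#, so B is the root (a B major seventh chord).

B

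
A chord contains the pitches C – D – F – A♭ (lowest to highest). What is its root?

D

The distinct letter names are C, D, F, Ab. Arranged as a stack of thirds they read D–F–Ab–C, so D is the root (a D half-diminished seventh chord).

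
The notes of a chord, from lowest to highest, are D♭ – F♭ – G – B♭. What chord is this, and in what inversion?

G diminished seventh, second inversion

The pitch classes Db, Fb, G, Bb arrange in thirds as G–Bb–Db–Fb: a G diminished seventh chord.
The lowest note is Db, the fifth of the chord, so this is second inversion (figured bass 4/3).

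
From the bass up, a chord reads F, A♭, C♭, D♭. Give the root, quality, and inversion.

Db dominant seventh, first inversion

The distinct note names are F, Ab, Cb, Db. Stacked in thirds they read Db–F–Ab–Cb, which is a dominant seventh chord on Db.
With the third (F) in the bass, the chord is in first inversion (figured bass 6/5).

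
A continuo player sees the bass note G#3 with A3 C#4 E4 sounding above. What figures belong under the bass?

4/2

The notes G#, A, C#, E stack in thirds as A–C#–E–G# — an A major seventh chord. The bass G# is the seventh, so this is third inversion: figured 4/2.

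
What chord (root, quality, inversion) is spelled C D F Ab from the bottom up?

The pitch classes C, D, F, Ab arrange in thirds as D–F–Ab–C: a D half-diminished seventh chord.
With the seventh (C) in the bass, the chord is in third inversion (figured bass 4/2).

D half-diminished seventh, third inversion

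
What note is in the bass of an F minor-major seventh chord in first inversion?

The third of F minor-major seventh (F–Ab–C–E) is Ab; that is the bass in first inversion.

Ab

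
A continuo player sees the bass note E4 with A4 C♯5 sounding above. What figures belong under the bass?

6/4

The notes E, A, C# stack in thirds as A–C#–E — an A major triad. The bass E is the fifth, so this is second inversion: figured 6/4.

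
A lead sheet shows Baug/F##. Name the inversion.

second inversion

Baug/F## means B augmented with F## in the bass. F## is the fifth of B augmented (B–D#–F##), so this is second inversion.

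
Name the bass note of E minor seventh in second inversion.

B

The fifth of E minor seventh (E–G–B–D) is B; that is the bass in second inversion.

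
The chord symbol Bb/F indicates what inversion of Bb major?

Bb/F means Bb major with F in the bass. F is the fifth of Bb major (Bb–D–F), so this is second inversion.

second inversion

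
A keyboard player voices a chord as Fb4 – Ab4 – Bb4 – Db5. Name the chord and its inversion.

Bb half-diminished seventh, second inversion

The pitch classes Fb, Ab, Bb, Db arrange in thirds as Bb–Db–Fb–Ab: a Bb half-diminished seventh chord.
The lowest note is Fb, the fifth of the chord, so this is second inversion (figured bass 4/3).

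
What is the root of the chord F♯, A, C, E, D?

Reordering F#, A, C, E, D into stacked thirds gives D–F#–A–C–E; the bottom of that stack, D, is the root.

D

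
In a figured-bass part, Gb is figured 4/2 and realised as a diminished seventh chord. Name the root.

The figures 4/2 mean the seventh of the chord is in the bass. If Gb is the seventh of a diminished seventh chord, the root is A (chord tones A–C–Eb–Gb).

A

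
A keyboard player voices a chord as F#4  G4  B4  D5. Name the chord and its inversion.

G major seventh, third inversion

Reducing to letter names: F#, G, B, D. These stack in thirds as G–B–D–F# — a G major seventh chord.
The lowest note is F#, the seventh of the chord, so this is third inversion (figured bass 4/2).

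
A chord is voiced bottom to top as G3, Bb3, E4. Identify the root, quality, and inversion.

The distinct note names are G, Bb, E. Stacked in thirds they read E–G–Bb, which is a diminished triad on E.
G is the third of E diminished; third in the bass means first inversion (figured bass 6).

E diminished, first inversion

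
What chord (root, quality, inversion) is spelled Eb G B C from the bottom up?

The distinct note names are Eb, G, B, C. Stacked in thirds they read C–Eb–G–B, which is a minor-major seventh chord on C.
Eb is the third of C minor-major seventh; third in the bass means first inversion (figured bass 6/5).

C minor-major seventh, first inversion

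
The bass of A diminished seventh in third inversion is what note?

A diminished seventh is A–C–Eb–Gb. Third inversion places the seventh in the bass: Gb.

Gb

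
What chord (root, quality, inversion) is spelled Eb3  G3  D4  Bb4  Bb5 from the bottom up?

The pitch classes Eb, G, D, Bb arrange in thirds as Eb–G–Bb–D: an Eb major seventh chord.
Eb is the root of Eb major seventh; root in the bass means root position (figured bass 7).

Eb major seventh, root position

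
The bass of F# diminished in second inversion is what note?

In second inversion the fifth is lowest. For F# diminished (F#–A–C) that is C.

C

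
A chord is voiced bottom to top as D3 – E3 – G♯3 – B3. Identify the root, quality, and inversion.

The pitch classes D, E, G#, B arrange in thirds as E–G#–B–D: an E dominant seventh chord.
With the seventh (D) in the bass, the chord is in third inversion (figured bass 4/2).

E dominant seventh, third inversion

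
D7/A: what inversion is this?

D7/A means D dominant seventh with A in the bass. A is the fifth of D dominant seventh (D–F#–A–C), so this is second inversion.

second inversion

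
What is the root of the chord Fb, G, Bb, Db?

G

The distinct letter names are Fb, G, Bb, Db. Arranged as a stack of thirds they read G–Bb–Db–Fb, so G is the root (a G diminished seventh chord).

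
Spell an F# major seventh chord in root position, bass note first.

Spelling F# major seventh: F#–A#–C#–E#. In root position the root is bass, giving F#, A#, C#, E# from the bottom.

F#, A#, C#, E#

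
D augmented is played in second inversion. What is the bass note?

D augmented is D–F#–A#. Second inversion places the fifth in the bass: A#.

A#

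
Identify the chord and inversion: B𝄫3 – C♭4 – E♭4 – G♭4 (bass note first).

The pitch classes Bbb, Cb, Eb, Gb arrange in thirds as Cb–Eb–Gb–Bbb: a Cb dominant seventh chord.
Bbb is the seventh of Cb dominant seventh; seventh in the bass means third inversion (figured bass 4/2).

Cb dominant seventh, third inversion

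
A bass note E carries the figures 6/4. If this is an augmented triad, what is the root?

Ab

The figures 6/4 mean the fifth of the chord is in the bass. If E is the fifth of an augmented triad, the root is Ab (chord tones Ab–C–E).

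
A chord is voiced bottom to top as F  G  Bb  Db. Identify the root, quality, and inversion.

The distinct note names are F, G, Bb, Db. Stacked in thirds they read G–Bb–Db–F, which is a half-diminished seventh chord on G.
With the seventh (F) in the bass, the chord is in third inversion (figured bass 4/2).

G half-diminished seventh, third inversion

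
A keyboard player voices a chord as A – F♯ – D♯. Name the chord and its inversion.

D# diminished, second inversion

The pitch classes A, F#, D# arrange in thirds as D#–F#–A: a D# diminished triad.
The lowest note is A, the fifth of the chord, so this is second inversion (figured bass 6/4).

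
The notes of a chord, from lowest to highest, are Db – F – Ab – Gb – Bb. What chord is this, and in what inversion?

The pitch classes Db, F, Ab, Gb, Bb arrange in thirds as Gb–Bb–Db–F–Ab: a Gb major ninth chord.
With the fifth (Db) in the bass, the chord is in second inversion.

Gb major ninth, second inversion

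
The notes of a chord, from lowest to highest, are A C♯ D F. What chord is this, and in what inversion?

Reducing to letter names: A, C#, D, F. These stack in thirds as D–F–A–C# — a D minor-major seventh chord.
With the fifth (A) in the bass, the chord is in second inversion (figured bass 4/3).

D minor-major seventh, second inversion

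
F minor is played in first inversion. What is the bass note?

The third of F minor (F–Ab–C) is Ab; that is the bass in first inversion.

Ab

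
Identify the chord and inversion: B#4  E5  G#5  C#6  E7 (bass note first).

Reducing to letter names: B#, E, G#, C#. These stack in thirds as C#–E–G#–B# — a C# minor-major seventh chord.
The lowest note is B#, the seventh of the chord, so this is third inversion (figured bass 4/2).

C# minor-major seventh, third inversion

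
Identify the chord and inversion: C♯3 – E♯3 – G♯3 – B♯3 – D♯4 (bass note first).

Reducing to letter names: C#, E#, G#, B#, D#. These stack in thirds as C#–E#–G#–B#–D# — a C# major ninth chord.
The lowest note is C#, the root of the chord, so this is root position.

C# major ninth, root position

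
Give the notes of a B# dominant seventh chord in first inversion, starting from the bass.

D##, F##, A#, B#

Spelling B# dominant seventh: B#–D##–F##–A#. In first inversion the third is bass, giving D##, F##, A#, B# from the bottom.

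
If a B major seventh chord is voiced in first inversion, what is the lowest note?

D#

B major seventh is B–D#–F#–A#. First inversion places the third in the bass: D#.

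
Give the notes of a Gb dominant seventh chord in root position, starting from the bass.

The chord tones are Gb–Bb–Db–Fb. With the root (Gb) lowest for root position: Gb, Bb, Db, Fb.

Gb, Bb, Db, Fb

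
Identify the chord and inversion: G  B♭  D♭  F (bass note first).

The pitch classes G, Bb, Db, F arrange in thirds as G–Bb–Db–F: a G half-diminished seventh chord.
G is the root of G half-diminished seventh; root in the bass means root position (figured bass 7).

G half-diminished seventh, root position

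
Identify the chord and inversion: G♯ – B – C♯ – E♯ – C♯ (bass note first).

The distinct note names are G#, B, C#, E#. Stacked in thirds they read C#–E#–G#–B, which is a dominant seventh chord on C#.
With the fifth (G#) in the bass, the chord is in second inversion (figured bass 4/3).

C# dominant seventh, second inversion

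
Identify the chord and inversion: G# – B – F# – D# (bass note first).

The distinct note names are G#, B, F#, D#. Stacked in thirds they read G#–B–D#–F#, which is a minor seventh chord on G#.
The lowest note is G#, the root of the chord, so this is root position (figured bass 7).

G# minor seventh, root position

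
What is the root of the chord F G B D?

Reordering F, G, B, D into stacked thirds gives G–B–D–F; the bottom of that stack, G, is the root.

G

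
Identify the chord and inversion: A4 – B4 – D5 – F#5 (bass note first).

Reducing to letter names: A, B, D, F#. These stack in thirds as B–D–F#–A — a B minor seventh chord.
With the seventh (A) in the bass, the chord is in third inversion (figured bass 4/2).

B minor seventh, third inversion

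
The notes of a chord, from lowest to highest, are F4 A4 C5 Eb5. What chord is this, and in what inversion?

The pitch classes F, A, C, Eb arrange in thirds as F–A–C–Eb: an F dominant seventh chord.
F is the root of F dominant seventh; root in the bass means root position (figured bass 7).

F dominant seventh, root position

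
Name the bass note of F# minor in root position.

The root of F# minor (F#–A–C#) is F#; that is the bass in root position.

F#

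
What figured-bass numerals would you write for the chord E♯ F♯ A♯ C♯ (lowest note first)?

The notes E#, F#, A#, C# stack in thirds as F#–A#–C#–E# — an F# major seventh chord. The bass E# is the seventh, so this is third inversion: figured 4/2.

4/2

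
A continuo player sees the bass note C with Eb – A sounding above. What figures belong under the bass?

The notes C, Eb, A stack in thirds as A–C–Eb — an A diminished triad. The bass C is the third, so this is first inversion: figured 6.

6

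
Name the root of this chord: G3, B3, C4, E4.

G, B, C, E are the tones of a C major seventh chord (C–E–G–B), making C the root.

C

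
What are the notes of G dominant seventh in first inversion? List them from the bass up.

G dominant seventh is G–B–D–F. First inversion puts the third (B) in the bass, with the remaining tones above: B, D, F, G.

B, D, F, G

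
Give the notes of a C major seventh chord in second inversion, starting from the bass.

C major seventh is C–E–G–B. Second inversion puts the fifth (G) in the bass, with the remaining tones above: G, B, C, E.

G, B, C, E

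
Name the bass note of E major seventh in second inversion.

The fifth of E major seventh (E–G#–B–D#) is B; that is the bass in second inversion.

B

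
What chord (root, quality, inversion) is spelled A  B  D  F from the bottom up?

Reducing to letter names: A, B, D, F. These stack in thirds as B–D–F–A — a B half-diminished seventh chord.
The lowest note is A, the seventh of the chord, so this is third inversion (figured bass 4/2).

B half-diminished seventh, third inversion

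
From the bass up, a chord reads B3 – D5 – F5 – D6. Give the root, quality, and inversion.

B diminished, root position

The pitch classes B, D, F arrange in thirds as B–D–F: a B diminished triad.
The lowest note is B, the root of the chord, so this is root position (figured bass 5/3).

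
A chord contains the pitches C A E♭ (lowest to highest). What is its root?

The distinct letter names are C, A, Eb. Arranged as a stack of thirds they read A–C–Eb, so A is the root (an A diminished triad).

A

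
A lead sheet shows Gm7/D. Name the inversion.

second inversion

Gm7/D means G minor seventh with D in the bass. D is the fifth of G minor seventh (G–Bb–D–F), so this is second inversion.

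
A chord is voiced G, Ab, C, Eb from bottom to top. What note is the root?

Ab

G, Ab, C, Eb are the tones of an Ab major seventh chord (Ab–C–Eb–G), making Ab the root.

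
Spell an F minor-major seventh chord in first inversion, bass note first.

Spelling F minor-major seventh: F–Ab–C–E. In first inversion the third is bass, giving Ab, C, E, F from the bottom.

Ab, C, E, F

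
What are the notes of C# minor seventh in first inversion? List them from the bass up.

E, G#, B, C#

C# minor seventh is C#–E–G#–B. First inversion puts the third (E) in the bass, with the remaining tones above: E, G#, B, C#.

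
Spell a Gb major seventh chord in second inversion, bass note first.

Spelling Gb major seventh: Gb–Bb–Db–F. In second inversion the fifth is bass, giving Db, F, Gb, Bb from the bottom.

Db, F, Gb, Bb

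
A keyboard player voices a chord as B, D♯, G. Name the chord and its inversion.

G augmented, first inversion

The pitch classes B, D#, G arrange in thirds as G–B–D#: a G augmented triad.
B is the third of G augmented; third in the bass means first inversion (figured bass 6).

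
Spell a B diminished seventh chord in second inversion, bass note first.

F, Ab, B, D

The chord tones are B–D–F–Ab. With the fifth (F) lowest for second inversion: F, Ab, B, D.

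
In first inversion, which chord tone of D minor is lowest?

F

D minor is D–F–A. First inversion places the third in the bass: F.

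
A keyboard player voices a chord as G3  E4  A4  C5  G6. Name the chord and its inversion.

Reducing to letter names: G, E, A, C. These stack in thirds as A–C–E–G — an A minor seventh chord.
G is the seventh of A minor seventh; seventh in the bass means third inversion (figured bass 4/2).

A minor seventh, third inversion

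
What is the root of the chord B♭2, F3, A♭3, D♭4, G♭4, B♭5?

Gb

The distinct letter names are Bb, F, Ab, Db, Gb. Arranged as a stack of thirds they read Gb–Bb–Db–F–Ab, so Gb is the root (a Gb major ninth chord).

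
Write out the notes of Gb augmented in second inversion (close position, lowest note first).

D, Gb, Bb

Gb augmented is Gb–Bb–D. Second inversion puts the fifth (D) in the bass, with the remaining tones above: D, Gb, Bb.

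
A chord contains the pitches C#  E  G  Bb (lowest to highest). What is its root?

C#, E, G, Bb are the tones of a C# diminished seventh chord (C#–E–G–Bb), making C# the root.

C#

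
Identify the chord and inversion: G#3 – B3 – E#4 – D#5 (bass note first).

E# half-diminished seventh, first inversion

Reducing to letter names: G#, B, E#, D#. These stack in thirds as E#–G#–B–D# — an E# half-diminished seventh chord.
The lowest note is G#, the third of the chord, so this is first inversion (figured bass 6/5).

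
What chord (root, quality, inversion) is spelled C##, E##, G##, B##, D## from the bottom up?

C## major ninth, root position

The distinct note names are C##, E##, G##, B##, D##. Stacked in thirds they read C##–E##–G##–B##–D##, which is a major ninth chord on C##.
The lowest note is C##, the root of the chord, so this is root position.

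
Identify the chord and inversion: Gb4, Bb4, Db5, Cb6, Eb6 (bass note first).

Reducing to letter names: Gb, Bb, Db, Cb, Eb. These stack in thirds as Cb–Eb–Gb–Bb–Db — a Cb major ninth chord.
The lowest note is Gb, the fifth of the chord, so this is second inversion.

Cb major ninth, second inversion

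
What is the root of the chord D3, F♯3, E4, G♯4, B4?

E

D, F#, E, G#, B are the tones of an E dominant ninth chord (E–G#–B–D–F#), making E the root.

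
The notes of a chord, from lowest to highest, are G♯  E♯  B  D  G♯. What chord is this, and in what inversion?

Reducing to letter names: G#, E#, B, D. These stack in thirds as E#–G#–B–D — an E# diminished seventh chord.
G# is the third of E# diminished seventh; third in the bass means first inversion (figured bass 6/5).

E# diminished seventh, first inversion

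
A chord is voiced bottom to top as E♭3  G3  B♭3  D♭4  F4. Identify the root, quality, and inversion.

The pitch classes Eb, G, Bb, Db, F arrange in thirds as Eb–G–Bb–Db–F: an Eb dominant ninth chord.
Eb is the root of Eb dominant ninth; root in the bass means root position.

Eb dominant ninth, root position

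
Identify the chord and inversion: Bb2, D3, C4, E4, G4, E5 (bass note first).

Reducing to letter names: Bb, D, C, E, G. These stack in thirds as C–E–G–Bb–D — a C dominant ninth chord.
With the seventh (Bb) in the bass, the chord is in third inversion.

C dominant ninth, third inversion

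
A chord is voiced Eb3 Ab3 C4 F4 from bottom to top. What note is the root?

The distinct letter names are Eb, Ab, C, F. Arranged as a stack of thirds they read F–Ab–C–Eb, so F is the root (an F minor seventh chord).

F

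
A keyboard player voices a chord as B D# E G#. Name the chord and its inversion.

E major seventh, second inversion

The distinct note names are B, D#, E, G#. Stacked in thirds they read E–G#–B–D#, which is a major seventh chord on E.
With the fifth (B) in the bass, the chord is in second inversion (figured bass 4/3).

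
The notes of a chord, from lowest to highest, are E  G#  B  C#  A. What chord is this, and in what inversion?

A major ninth, second inversion

Reducing to letter names: E, G#, B, C#, A. These stack in thirds as A–C#–E–G#–B — an A major ninth chord.
With the fifth (E) in the bass, the chord is in second inversion.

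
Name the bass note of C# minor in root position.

C#

C# minor is C#–E–G#. Root position places the root in the bass: C#.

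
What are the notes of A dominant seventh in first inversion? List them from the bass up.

C#, E, G, A

Spelling A dominant seventh: A–C#–E–G. In first inversion the third is bass, giving C#, E, G, A from the bottom.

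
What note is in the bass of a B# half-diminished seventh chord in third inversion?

The seventh of B# half-diminished seventh (B#–D#–F#–A#) is A#; that is the bass in third inversion.

A#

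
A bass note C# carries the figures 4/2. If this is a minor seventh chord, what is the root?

The figures 4/2 mean the seventh of the chord is in the bass. If C# is the seventh of a minor seventh chord, the root is D# (chord tones D#–F#–A#–C#).

D#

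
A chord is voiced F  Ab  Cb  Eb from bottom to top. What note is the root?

F

Reordering F, Ab, Cb, Eb into stacked thirds gives F–Ab–Cb–Eb; the bottom of that stack, F, is the root.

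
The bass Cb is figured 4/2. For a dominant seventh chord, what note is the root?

The figures 4/2 mean the seventh of the chord is in the bass. If Cb is the seventh of a dominant seventh chord, the root is Db (chord tones Db–F–Ab–Cb).

Db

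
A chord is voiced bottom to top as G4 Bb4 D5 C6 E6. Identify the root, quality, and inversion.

C dominant ninth, second inversion

The pitch classes G, Bb, D, C, E arrange in thirds as C–E–G–Bb–D: a C dominant ninth chord.
The lowest note is G, the fifth of the chord, so this is second inversion.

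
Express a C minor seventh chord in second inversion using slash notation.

Second inversion of C minor seventh has the fifth (G) in the bass. As a slash chord: Cm7/G.

Cm7/G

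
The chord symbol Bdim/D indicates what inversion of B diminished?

first inversion

Bdim/D means B diminished with D in the bass. D is the third of B diminished (B–D–F), so this is first inversion.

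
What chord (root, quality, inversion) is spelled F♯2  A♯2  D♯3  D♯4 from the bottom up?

D# minor, first inversion

Reducing to letter names: F#, A#, D#. These stack in thirds as D#–F#–A# — a D# minor triad.
F# is the third of D# minor; third in the bass means first inversion (figured bass 6).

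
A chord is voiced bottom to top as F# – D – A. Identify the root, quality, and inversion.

Reducing to letter names: F#, D, A. These stack in thirds as D–F#–A — a D major triad.
With the third (F#) in the bass, the chord is in first inversion (figured bass 6).

D major, first inversion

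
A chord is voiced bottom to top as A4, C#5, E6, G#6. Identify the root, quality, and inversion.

A major seventh, root position

The pitch classes A, C#, E, G# arrange in thirds as A–C#–E–G#: an A major seventh chord.
With the root (A) in the bass, the chord is in root position (figured bass 7).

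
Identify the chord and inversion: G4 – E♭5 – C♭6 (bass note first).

Cb augmented, second inversion

Reducing to letter names: G, Eb, Cb. These stack in thirds as Cb–Eb–G — a Cb augmented triad.
With the fifth (G) in the bass, the chord is in second inversion (figured bass 6/4).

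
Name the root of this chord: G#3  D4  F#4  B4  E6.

The distinct letter names are G#, D, F#, B, E. Arranged as a stack of thirds they read E–G#–B–D–F#, so E is the root (an E dominant ninth chord).

E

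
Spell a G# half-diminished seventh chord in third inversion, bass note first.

F#, G#, B, D

Spelling G# half-diminished seventh: G#–B–D–F#. In third inversion the seventh is bass, giving F#, G#, B, D from the bottom.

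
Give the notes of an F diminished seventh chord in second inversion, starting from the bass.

Spelling F diminished seventh: F–Ab–Cb–Ebb. In second inversion the fifth is bass, giving Cb, Ebb, F, Ab from the bottom.

Cb, Ebb, F, Ab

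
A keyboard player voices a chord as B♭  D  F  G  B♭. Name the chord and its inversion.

The pitch classes Bb, D, F, G arrange in thirds as G–Bb–D–F: a G minor seventh chord.
With the third (Bb) in the bass, the chord is in first inversion (figured bass 6/5).

G minor seventh, first inversion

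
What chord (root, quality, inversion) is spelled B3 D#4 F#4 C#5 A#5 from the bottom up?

B major ninth, root position

The pitch classes B, D#, F#, C#, A# arrange in thirds as B–D#–F#–A#–C#: a B major ninth chord.
B is the root of B major ninth; root in the bass means root position.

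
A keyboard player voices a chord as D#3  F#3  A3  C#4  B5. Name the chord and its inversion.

The pitch classes D#, F#, A, C#, B arrange in thirds as B–D#–F#–A–C#: a B dominant ninth chord.
D# is the third of B dominant ninth; third in the bass means first inversion.

B dominant ninth, first inversion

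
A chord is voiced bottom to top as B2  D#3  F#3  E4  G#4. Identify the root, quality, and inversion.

E major ninth, second inversion

The distinct note names are B, D#, F#, E, G#. Stacked in thirds they read E–G#–B–D#–F#, which is a major ninth chord on E.
With the fifth (B) in the bass, the chord is in second inversion.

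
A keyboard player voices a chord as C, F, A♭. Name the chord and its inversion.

F minor, second inversion

The pitch classes C, F, Ab arrange in thirds as F–Ab–C: an F minor triad.
C is the fifth of F minor; fifth in the bass means second inversion (figured bass 6/4).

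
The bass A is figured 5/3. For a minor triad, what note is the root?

A

The figures 5/3 mean the root of the chord is in the bass. If A is the root of a minor triad, the root is A (chord tones A–C–E).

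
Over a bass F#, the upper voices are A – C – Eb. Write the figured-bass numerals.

7

The notes F#, A, C, Eb stack in thirds as F#–A–C–Eb — an F# diminished seventh chord. The bass F# is the root, so this is root position: figured 7.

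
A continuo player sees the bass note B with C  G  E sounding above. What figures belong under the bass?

The notes B, C, G, E stack in thirds as C–E–G–B — a C major seventh chord. The bass B is the seventh, so this is third inversion: figured 4/2.

4/2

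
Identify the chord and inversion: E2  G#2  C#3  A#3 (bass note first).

The distinct note names are E, G#, C#, A#. Stacked in thirds they read A#–C#–E–G#, which is a half-diminished seventh chord on A#.
With the fifth (E) in the bass, the chord is in second inversion (figured bass 4/3).

A# half-diminished seventh, second inversion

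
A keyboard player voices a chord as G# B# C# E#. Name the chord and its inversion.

C# major seventh, second inversion

The distinct note names are G#, B#, C#, E#. Stacked in thirds they read C#–E#–G#–B#, which is a major seventh chord on C#.
The lowest note is G#, the fifth of the chord, so this is second inversion (figured bass 4/3).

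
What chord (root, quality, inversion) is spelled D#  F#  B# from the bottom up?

The pitch classes D#, F#, B# arrange in thirds as B#–D#–F#: a B# diminished triad.
D# is the third of B# diminished; third in the bass means first inversion (figured bass 6).

B# diminished, first inversion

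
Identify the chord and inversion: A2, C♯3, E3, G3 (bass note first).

The distinct note names are A, C#, E, G. Stacked in thirds they read A–C#–E–G, which is a dominant seventh chord on A.
With the root (A) in the bass, the chord is in root position (figured bass 7).

A dominant seventh, root position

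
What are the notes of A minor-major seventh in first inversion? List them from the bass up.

C, E, G#, A

The chord tones are A–C–E–G#. With the third (C) lowest for first inversion: C, E, G#, A.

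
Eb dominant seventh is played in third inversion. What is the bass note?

Eb dominant seventh is Eb–G–Bb–Db. Third inversion places the seventh in the bass: Db.

Db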